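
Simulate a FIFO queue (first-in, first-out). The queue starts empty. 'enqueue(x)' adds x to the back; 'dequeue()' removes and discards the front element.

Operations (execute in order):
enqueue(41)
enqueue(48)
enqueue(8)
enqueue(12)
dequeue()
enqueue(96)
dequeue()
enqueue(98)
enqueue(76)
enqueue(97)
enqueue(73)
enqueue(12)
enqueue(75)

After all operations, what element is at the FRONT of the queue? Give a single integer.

Answer: 8

Derivation:
enqueue(41): queue = [41]
enqueue(48): queue = [41, 48]
enqueue(8): queue = [41, 48, 8]
enqueue(12): queue = [41, 48, 8, 12]
dequeue(): queue = [48, 8, 12]
enqueue(96): queue = [48, 8, 12, 96]
dequeue(): queue = [8, 12, 96]
enqueue(98): queue = [8, 12, 96, 98]
enqueue(76): queue = [8, 12, 96, 98, 76]
enqueue(97): queue = [8, 12, 96, 98, 76, 97]
enqueue(73): queue = [8, 12, 96, 98, 76, 97, 73]
enqueue(12): queue = [8, 12, 96, 98, 76, 97, 73, 12]
enqueue(75): queue = [8, 12, 96, 98, 76, 97, 73, 12, 75]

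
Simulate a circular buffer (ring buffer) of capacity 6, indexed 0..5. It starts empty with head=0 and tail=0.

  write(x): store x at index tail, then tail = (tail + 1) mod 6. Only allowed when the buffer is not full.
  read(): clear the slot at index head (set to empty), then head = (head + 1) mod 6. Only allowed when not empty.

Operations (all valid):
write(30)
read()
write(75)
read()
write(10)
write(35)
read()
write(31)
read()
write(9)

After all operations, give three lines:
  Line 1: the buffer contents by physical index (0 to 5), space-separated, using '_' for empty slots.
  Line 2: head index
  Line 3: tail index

write(30): buf=[30 _ _ _ _ _], head=0, tail=1, size=1
read(): buf=[_ _ _ _ _ _], head=1, tail=1, size=0
write(75): buf=[_ 75 _ _ _ _], head=1, tail=2, size=1
read(): buf=[_ _ _ _ _ _], head=2, tail=2, size=0
write(10): buf=[_ _ 10 _ _ _], head=2, tail=3, size=1
write(35): buf=[_ _ 10 35 _ _], head=2, tail=4, size=2
read(): buf=[_ _ _ 35 _ _], head=3, tail=4, size=1
write(31): buf=[_ _ _ 35 31 _], head=3, tail=5, size=2
read(): buf=[_ _ _ _ 31 _], head=4, tail=5, size=1
write(9): buf=[_ _ _ _ 31 9], head=4, tail=0, size=2

Answer: _ _ _ _ 31 9
4
0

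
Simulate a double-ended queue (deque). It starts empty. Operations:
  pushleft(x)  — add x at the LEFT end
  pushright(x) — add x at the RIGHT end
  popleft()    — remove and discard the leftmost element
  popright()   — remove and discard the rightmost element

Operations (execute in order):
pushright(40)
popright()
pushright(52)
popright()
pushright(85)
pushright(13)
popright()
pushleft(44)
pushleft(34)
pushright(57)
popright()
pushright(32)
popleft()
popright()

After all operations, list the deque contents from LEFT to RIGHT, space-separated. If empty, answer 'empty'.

Answer: 44 85

Derivation:
pushright(40): [40]
popright(): []
pushright(52): [52]
popright(): []
pushright(85): [85]
pushright(13): [85, 13]
popright(): [85]
pushleft(44): [44, 85]
pushleft(34): [34, 44, 85]
pushright(57): [34, 44, 85, 57]
popright(): [34, 44, 85]
pushright(32): [34, 44, 85, 32]
popleft(): [44, 85, 32]
popright(): [44, 85]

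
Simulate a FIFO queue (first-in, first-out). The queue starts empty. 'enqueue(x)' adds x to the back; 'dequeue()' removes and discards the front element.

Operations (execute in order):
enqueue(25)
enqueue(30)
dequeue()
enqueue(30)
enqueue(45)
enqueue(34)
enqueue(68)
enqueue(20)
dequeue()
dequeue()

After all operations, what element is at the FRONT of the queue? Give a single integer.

Answer: 45

Derivation:
enqueue(25): queue = [25]
enqueue(30): queue = [25, 30]
dequeue(): queue = [30]
enqueue(30): queue = [30, 30]
enqueue(45): queue = [30, 30, 45]
enqueue(34): queue = [30, 30, 45, 34]
enqueue(68): queue = [30, 30, 45, 34, 68]
enqueue(20): queue = [30, 30, 45, 34, 68, 20]
dequeue(): queue = [30, 45, 34, 68, 20]
dequeue(): queue = [45, 34, 68, 20]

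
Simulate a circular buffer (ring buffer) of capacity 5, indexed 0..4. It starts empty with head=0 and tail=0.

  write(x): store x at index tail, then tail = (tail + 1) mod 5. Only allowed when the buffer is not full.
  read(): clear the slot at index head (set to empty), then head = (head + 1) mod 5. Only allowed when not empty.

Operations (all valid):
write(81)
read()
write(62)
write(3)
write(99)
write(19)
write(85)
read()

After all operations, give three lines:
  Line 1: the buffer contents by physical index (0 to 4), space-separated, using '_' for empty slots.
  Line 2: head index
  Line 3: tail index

write(81): buf=[81 _ _ _ _], head=0, tail=1, size=1
read(): buf=[_ _ _ _ _], head=1, tail=1, size=0
write(62): buf=[_ 62 _ _ _], head=1, tail=2, size=1
write(3): buf=[_ 62 3 _ _], head=1, tail=3, size=2
write(99): buf=[_ 62 3 99 _], head=1, tail=4, size=3
write(19): buf=[_ 62 3 99 19], head=1, tail=0, size=4
write(85): buf=[85 62 3 99 19], head=1, tail=1, size=5
read(): buf=[85 _ 3 99 19], head=2, tail=1, size=4

Answer: 85 _ 3 99 19
2
1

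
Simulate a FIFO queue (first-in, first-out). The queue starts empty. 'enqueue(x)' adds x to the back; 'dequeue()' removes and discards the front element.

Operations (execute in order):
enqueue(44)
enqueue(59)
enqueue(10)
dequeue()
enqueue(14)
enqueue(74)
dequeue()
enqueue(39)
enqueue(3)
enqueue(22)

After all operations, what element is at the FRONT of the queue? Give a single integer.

Answer: 10

Derivation:
enqueue(44): queue = [44]
enqueue(59): queue = [44, 59]
enqueue(10): queue = [44, 59, 10]
dequeue(): queue = [59, 10]
enqueue(14): queue = [59, 10, 14]
enqueue(74): queue = [59, 10, 14, 74]
dequeue(): queue = [10, 14, 74]
enqueue(39): queue = [10, 14, 74, 39]
enqueue(3): queue = [10, 14, 74, 39, 3]
enqueue(22): queue = [10, 14, 74, 39, 3, 22]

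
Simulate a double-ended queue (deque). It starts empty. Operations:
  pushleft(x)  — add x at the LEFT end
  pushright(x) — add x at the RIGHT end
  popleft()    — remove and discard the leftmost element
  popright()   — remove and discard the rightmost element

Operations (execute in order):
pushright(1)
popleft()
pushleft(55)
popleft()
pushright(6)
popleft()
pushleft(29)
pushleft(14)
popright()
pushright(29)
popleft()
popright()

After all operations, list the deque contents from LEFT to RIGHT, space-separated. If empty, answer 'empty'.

Answer: empty

Derivation:
pushright(1): [1]
popleft(): []
pushleft(55): [55]
popleft(): []
pushright(6): [6]
popleft(): []
pushleft(29): [29]
pushleft(14): [14, 29]
popright(): [14]
pushright(29): [14, 29]
popleft(): [29]
popright(): []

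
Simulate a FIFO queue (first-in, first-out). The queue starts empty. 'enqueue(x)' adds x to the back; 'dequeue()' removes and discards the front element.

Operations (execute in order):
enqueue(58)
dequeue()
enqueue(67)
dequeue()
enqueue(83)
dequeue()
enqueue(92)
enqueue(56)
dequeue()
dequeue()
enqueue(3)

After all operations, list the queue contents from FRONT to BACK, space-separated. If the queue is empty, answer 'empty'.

enqueue(58): [58]
dequeue(): []
enqueue(67): [67]
dequeue(): []
enqueue(83): [83]
dequeue(): []
enqueue(92): [92]
enqueue(56): [92, 56]
dequeue(): [56]
dequeue(): []
enqueue(3): [3]

Answer: 3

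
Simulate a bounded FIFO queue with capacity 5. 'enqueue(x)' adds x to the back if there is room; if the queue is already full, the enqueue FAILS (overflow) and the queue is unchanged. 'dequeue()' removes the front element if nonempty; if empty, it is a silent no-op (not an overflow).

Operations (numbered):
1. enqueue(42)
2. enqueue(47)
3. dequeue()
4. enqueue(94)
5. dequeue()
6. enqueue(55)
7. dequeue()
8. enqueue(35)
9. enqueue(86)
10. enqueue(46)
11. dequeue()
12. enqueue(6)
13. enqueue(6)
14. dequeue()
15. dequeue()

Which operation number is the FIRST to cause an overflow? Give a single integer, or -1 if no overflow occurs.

1. enqueue(42): size=1
2. enqueue(47): size=2
3. dequeue(): size=1
4. enqueue(94): size=2
5. dequeue(): size=1
6. enqueue(55): size=2
7. dequeue(): size=1
8. enqueue(35): size=2
9. enqueue(86): size=3
10. enqueue(46): size=4
11. dequeue(): size=3
12. enqueue(6): size=4
13. enqueue(6): size=5
14. dequeue(): size=4
15. dequeue(): size=3

Answer: -1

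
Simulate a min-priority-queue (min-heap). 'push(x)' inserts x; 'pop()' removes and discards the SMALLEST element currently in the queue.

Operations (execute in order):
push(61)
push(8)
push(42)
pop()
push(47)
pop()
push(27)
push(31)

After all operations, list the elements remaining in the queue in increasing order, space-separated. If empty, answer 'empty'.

Answer: 27 31 47 61

Derivation:
push(61): heap contents = [61]
push(8): heap contents = [8, 61]
push(42): heap contents = [8, 42, 61]
pop() → 8: heap contents = [42, 61]
push(47): heap contents = [42, 47, 61]
pop() → 42: heap contents = [47, 61]
push(27): heap contents = [27, 47, 61]
push(31): heap contents = [27, 31, 47, 61]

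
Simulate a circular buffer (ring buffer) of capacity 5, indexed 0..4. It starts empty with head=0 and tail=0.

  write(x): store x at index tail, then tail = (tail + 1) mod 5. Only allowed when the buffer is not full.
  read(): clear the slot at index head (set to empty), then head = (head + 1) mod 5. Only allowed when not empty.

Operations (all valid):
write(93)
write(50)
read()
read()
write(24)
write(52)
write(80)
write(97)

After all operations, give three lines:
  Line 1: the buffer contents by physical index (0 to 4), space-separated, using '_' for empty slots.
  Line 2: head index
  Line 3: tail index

Answer: 97 _ 24 52 80
2
1

Derivation:
write(93): buf=[93 _ _ _ _], head=0, tail=1, size=1
write(50): buf=[93 50 _ _ _], head=0, tail=2, size=2
read(): buf=[_ 50 _ _ _], head=1, tail=2, size=1
read(): buf=[_ _ _ _ _], head=2, tail=2, size=0
write(24): buf=[_ _ 24 _ _], head=2, tail=3, size=1
write(52): buf=[_ _ 24 52 _], head=2, tail=4, size=2
write(80): buf=[_ _ 24 52 80], head=2, tail=0, size=3
write(97): buf=[97 _ 24 52 80], head=2, tail=1, size=4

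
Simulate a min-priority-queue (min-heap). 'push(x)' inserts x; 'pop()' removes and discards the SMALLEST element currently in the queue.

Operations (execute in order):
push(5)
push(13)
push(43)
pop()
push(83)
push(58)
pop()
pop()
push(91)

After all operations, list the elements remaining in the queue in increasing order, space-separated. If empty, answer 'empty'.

Answer: 58 83 91

Derivation:
push(5): heap contents = [5]
push(13): heap contents = [5, 13]
push(43): heap contents = [5, 13, 43]
pop() → 5: heap contents = [13, 43]
push(83): heap contents = [13, 43, 83]
push(58): heap contents = [13, 43, 58, 83]
pop() → 13: heap contents = [43, 58, 83]
pop() → 43: heap contents = [58, 83]
push(91): heap contents = [58, 83, 91]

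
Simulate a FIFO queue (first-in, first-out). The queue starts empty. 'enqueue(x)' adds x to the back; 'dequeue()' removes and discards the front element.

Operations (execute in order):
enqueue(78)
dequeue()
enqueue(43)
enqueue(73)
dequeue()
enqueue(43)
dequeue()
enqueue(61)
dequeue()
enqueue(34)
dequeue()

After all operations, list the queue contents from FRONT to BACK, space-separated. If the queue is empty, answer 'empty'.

Answer: 34

Derivation:
enqueue(78): [78]
dequeue(): []
enqueue(43): [43]
enqueue(73): [43, 73]
dequeue(): [73]
enqueue(43): [73, 43]
dequeue(): [43]
enqueue(61): [43, 61]
dequeue(): [61]
enqueue(34): [61, 34]
dequeue(): [34]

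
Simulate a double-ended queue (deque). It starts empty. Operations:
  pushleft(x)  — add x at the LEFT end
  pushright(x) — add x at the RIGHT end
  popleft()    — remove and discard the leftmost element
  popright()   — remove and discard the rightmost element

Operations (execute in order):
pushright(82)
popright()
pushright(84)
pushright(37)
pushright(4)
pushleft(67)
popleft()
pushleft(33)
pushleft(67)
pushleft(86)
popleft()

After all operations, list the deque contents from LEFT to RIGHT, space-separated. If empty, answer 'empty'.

Answer: 67 33 84 37 4

Derivation:
pushright(82): [82]
popright(): []
pushright(84): [84]
pushright(37): [84, 37]
pushright(4): [84, 37, 4]
pushleft(67): [67, 84, 37, 4]
popleft(): [84, 37, 4]
pushleft(33): [33, 84, 37, 4]
pushleft(67): [67, 33, 84, 37, 4]
pushleft(86): [86, 67, 33, 84, 37, 4]
popleft(): [67, 33, 84, 37, 4]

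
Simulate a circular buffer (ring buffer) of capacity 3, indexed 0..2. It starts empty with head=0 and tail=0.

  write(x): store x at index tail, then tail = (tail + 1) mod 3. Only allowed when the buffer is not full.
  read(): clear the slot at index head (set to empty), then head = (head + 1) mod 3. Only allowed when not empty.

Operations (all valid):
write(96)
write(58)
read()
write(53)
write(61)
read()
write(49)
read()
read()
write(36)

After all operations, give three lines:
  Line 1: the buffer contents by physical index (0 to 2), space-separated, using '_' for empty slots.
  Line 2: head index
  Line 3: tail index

Answer: _ 49 36
1
0

Derivation:
write(96): buf=[96 _ _], head=0, tail=1, size=1
write(58): buf=[96 58 _], head=0, tail=2, size=2
read(): buf=[_ 58 _], head=1, tail=2, size=1
write(53): buf=[_ 58 53], head=1, tail=0, size=2
write(61): buf=[61 58 53], head=1, tail=1, size=3
read(): buf=[61 _ 53], head=2, tail=1, size=2
write(49): buf=[61 49 53], head=2, tail=2, size=3
read(): buf=[61 49 _], head=0, tail=2, size=2
read(): buf=[_ 49 _], head=1, tail=2, size=1
write(36): buf=[_ 49 36], head=1, tail=0, size=2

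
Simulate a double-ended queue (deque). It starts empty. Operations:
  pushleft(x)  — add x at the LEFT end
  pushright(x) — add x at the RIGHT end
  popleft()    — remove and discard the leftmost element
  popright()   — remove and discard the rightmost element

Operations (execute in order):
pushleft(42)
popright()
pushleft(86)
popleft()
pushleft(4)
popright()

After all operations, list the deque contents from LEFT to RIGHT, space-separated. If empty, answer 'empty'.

pushleft(42): [42]
popright(): []
pushleft(86): [86]
popleft(): []
pushleft(4): [4]
popright(): []

Answer: empty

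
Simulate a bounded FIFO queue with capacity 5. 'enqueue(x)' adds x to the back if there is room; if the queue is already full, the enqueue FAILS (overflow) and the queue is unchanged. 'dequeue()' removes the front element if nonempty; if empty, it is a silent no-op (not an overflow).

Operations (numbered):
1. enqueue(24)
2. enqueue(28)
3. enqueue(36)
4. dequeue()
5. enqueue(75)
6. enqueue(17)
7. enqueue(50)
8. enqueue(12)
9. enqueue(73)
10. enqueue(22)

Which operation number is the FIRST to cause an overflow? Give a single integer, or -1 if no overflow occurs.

Answer: 8

Derivation:
1. enqueue(24): size=1
2. enqueue(28): size=2
3. enqueue(36): size=3
4. dequeue(): size=2
5. enqueue(75): size=3
6. enqueue(17): size=4
7. enqueue(50): size=5
8. enqueue(12): size=5=cap → OVERFLOW (fail)
9. enqueue(73): size=5=cap → OVERFLOW (fail)
10. enqueue(22): size=5=cap → OVERFLOW (fail)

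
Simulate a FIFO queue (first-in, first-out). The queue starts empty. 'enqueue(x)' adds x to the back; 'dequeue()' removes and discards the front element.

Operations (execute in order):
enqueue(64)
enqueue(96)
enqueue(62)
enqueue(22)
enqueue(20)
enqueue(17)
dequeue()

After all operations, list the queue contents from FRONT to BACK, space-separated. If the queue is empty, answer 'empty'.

enqueue(64): [64]
enqueue(96): [64, 96]
enqueue(62): [64, 96, 62]
enqueue(22): [64, 96, 62, 22]
enqueue(20): [64, 96, 62, 22, 20]
enqueue(17): [64, 96, 62, 22, 20, 17]
dequeue(): [96, 62, 22, 20, 17]

Answer: 96 62 22 20 17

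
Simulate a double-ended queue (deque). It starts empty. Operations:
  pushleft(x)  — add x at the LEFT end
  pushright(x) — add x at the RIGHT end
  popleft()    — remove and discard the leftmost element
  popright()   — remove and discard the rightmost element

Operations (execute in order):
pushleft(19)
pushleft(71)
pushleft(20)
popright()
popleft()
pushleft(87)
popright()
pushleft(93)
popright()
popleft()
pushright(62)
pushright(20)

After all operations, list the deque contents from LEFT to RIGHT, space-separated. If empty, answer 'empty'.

Answer: 62 20

Derivation:
pushleft(19): [19]
pushleft(71): [71, 19]
pushleft(20): [20, 71, 19]
popright(): [20, 71]
popleft(): [71]
pushleft(87): [87, 71]
popright(): [87]
pushleft(93): [93, 87]
popright(): [93]
popleft(): []
pushright(62): [62]
pushright(20): [62, 20]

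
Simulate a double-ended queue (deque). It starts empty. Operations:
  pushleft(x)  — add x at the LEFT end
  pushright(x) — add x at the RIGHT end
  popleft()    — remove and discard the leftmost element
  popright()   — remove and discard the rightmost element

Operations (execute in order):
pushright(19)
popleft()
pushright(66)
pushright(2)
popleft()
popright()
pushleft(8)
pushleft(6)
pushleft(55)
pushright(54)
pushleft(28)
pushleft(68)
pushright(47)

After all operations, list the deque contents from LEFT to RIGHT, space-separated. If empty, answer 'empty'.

Answer: 68 28 55 6 8 54 47

Derivation:
pushright(19): [19]
popleft(): []
pushright(66): [66]
pushright(2): [66, 2]
popleft(): [2]
popright(): []
pushleft(8): [8]
pushleft(6): [6, 8]
pushleft(55): [55, 6, 8]
pushright(54): [55, 6, 8, 54]
pushleft(28): [28, 55, 6, 8, 54]
pushleft(68): [68, 28, 55, 6, 8, 54]
pushright(47): [68, 28, 55, 6, 8, 54, 47]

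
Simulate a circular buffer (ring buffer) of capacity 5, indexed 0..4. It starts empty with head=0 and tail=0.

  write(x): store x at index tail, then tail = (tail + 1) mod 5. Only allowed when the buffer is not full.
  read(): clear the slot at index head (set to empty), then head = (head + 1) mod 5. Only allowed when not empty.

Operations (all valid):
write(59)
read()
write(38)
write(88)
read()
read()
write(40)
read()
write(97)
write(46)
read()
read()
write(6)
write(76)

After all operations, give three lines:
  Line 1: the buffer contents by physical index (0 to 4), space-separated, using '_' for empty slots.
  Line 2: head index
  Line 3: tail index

Answer: _ 6 76 _ _
1
3

Derivation:
write(59): buf=[59 _ _ _ _], head=0, tail=1, size=1
read(): buf=[_ _ _ _ _], head=1, tail=1, size=0
write(38): buf=[_ 38 _ _ _], head=1, tail=2, size=1
write(88): buf=[_ 38 88 _ _], head=1, tail=3, size=2
read(): buf=[_ _ 88 _ _], head=2, tail=3, size=1
read(): buf=[_ _ _ _ _], head=3, tail=3, size=0
write(40): buf=[_ _ _ 40 _], head=3, tail=4, size=1
read(): buf=[_ _ _ _ _], head=4, tail=4, size=0
write(97): buf=[_ _ _ _ 97], head=4, tail=0, size=1
write(46): buf=[46 _ _ _ 97], head=4, tail=1, size=2
read(): buf=[46 _ _ _ _], head=0, tail=1, size=1
read(): buf=[_ _ _ _ _], head=1, tail=1, size=0
write(6): buf=[_ 6 _ _ _], head=1, tail=2, size=1
write(76): buf=[_ 6 76 _ _], head=1, tail=3, size=2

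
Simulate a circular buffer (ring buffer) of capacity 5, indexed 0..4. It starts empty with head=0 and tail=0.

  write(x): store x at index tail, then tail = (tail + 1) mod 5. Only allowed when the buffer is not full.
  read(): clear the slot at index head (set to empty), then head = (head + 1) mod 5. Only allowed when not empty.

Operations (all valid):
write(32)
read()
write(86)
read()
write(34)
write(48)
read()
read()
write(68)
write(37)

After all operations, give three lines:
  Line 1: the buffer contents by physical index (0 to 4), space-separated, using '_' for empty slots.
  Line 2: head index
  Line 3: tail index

write(32): buf=[32 _ _ _ _], head=0, tail=1, size=1
read(): buf=[_ _ _ _ _], head=1, tail=1, size=0
write(86): buf=[_ 86 _ _ _], head=1, tail=2, size=1
read(): buf=[_ _ _ _ _], head=2, tail=2, size=0
write(34): buf=[_ _ 34 _ _], head=2, tail=3, size=1
write(48): buf=[_ _ 34 48 _], head=2, tail=4, size=2
read(): buf=[_ _ _ 48 _], head=3, tail=4, size=1
read(): buf=[_ _ _ _ _], head=4, tail=4, size=0
write(68): buf=[_ _ _ _ 68], head=4, tail=0, size=1
write(37): buf=[37 _ _ _ 68], head=4, tail=1, size=2

Answer: 37 _ _ _ 68
4
1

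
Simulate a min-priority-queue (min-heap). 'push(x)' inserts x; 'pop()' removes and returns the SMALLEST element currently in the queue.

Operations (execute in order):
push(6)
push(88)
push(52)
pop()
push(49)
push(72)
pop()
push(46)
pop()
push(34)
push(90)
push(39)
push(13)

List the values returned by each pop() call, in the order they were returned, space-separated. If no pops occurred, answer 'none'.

Answer: 6 49 46

Derivation:
push(6): heap contents = [6]
push(88): heap contents = [6, 88]
push(52): heap contents = [6, 52, 88]
pop() → 6: heap contents = [52, 88]
push(49): heap contents = [49, 52, 88]
push(72): heap contents = [49, 52, 72, 88]
pop() → 49: heap contents = [52, 72, 88]
push(46): heap contents = [46, 52, 72, 88]
pop() → 46: heap contents = [52, 72, 88]
push(34): heap contents = [34, 52, 72, 88]
push(90): heap contents = [34, 52, 72, 88, 90]
push(39): heap contents = [34, 39, 52, 72, 88, 90]
push(13): heap contents = [13, 34, 39, 52, 72, 88, 90]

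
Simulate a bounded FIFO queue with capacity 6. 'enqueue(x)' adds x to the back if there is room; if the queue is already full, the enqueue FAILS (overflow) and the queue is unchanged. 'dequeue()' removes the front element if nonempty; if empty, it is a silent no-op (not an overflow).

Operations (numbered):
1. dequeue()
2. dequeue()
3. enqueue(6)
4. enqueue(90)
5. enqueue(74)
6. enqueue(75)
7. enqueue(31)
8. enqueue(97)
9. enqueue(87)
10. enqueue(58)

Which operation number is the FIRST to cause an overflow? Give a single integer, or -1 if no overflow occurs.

1. dequeue(): empty, no-op, size=0
2. dequeue(): empty, no-op, size=0
3. enqueue(6): size=1
4. enqueue(90): size=2
5. enqueue(74): size=3
6. enqueue(75): size=4
7. enqueue(31): size=5
8. enqueue(97): size=6
9. enqueue(87): size=6=cap → OVERFLOW (fail)
10. enqueue(58): size=6=cap → OVERFLOW (fail)

Answer: 9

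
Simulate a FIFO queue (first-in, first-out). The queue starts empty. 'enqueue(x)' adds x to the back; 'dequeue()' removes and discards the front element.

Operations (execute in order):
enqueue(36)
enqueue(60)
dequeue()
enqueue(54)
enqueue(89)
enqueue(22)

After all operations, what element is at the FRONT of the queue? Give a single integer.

enqueue(36): queue = [36]
enqueue(60): queue = [36, 60]
dequeue(): queue = [60]
enqueue(54): queue = [60, 54]
enqueue(89): queue = [60, 54, 89]
enqueue(22): queue = [60, 54, 89, 22]

Answer: 60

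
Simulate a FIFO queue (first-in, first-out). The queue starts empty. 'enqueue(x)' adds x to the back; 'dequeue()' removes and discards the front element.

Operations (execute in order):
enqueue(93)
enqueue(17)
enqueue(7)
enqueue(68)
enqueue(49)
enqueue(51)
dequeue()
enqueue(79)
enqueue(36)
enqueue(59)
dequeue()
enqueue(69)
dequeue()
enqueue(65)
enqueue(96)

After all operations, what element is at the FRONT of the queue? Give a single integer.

enqueue(93): queue = [93]
enqueue(17): queue = [93, 17]
enqueue(7): queue = [93, 17, 7]
enqueue(68): queue = [93, 17, 7, 68]
enqueue(49): queue = [93, 17, 7, 68, 49]
enqueue(51): queue = [93, 17, 7, 68, 49, 51]
dequeue(): queue = [17, 7, 68, 49, 51]
enqueue(79): queue = [17, 7, 68, 49, 51, 79]
enqueue(36): queue = [17, 7, 68, 49, 51, 79, 36]
enqueue(59): queue = [17, 7, 68, 49, 51, 79, 36, 59]
dequeue(): queue = [7, 68, 49, 51, 79, 36, 59]
enqueue(69): queue = [7, 68, 49, 51, 79, 36, 59, 69]
dequeue(): queue = [68, 49, 51, 79, 36, 59, 69]
enqueue(65): queue = [68, 49, 51, 79, 36, 59, 69, 65]
enqueue(96): queue = [68, 49, 51, 79, 36, 59, 69, 65, 96]

Answer: 68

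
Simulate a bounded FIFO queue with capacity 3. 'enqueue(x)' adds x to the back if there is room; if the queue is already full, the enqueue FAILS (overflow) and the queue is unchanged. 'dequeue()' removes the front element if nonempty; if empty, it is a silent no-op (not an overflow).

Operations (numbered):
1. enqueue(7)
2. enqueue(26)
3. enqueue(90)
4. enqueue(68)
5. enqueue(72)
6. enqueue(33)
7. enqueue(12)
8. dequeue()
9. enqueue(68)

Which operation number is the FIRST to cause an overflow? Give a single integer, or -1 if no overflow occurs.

Answer: 4

Derivation:
1. enqueue(7): size=1
2. enqueue(26): size=2
3. enqueue(90): size=3
4. enqueue(68): size=3=cap → OVERFLOW (fail)
5. enqueue(72): size=3=cap → OVERFLOW (fail)
6. enqueue(33): size=3=cap → OVERFLOW (fail)
7. enqueue(12): size=3=cap → OVERFLOW (fail)
8. dequeue(): size=2
9. enqueue(68): size=3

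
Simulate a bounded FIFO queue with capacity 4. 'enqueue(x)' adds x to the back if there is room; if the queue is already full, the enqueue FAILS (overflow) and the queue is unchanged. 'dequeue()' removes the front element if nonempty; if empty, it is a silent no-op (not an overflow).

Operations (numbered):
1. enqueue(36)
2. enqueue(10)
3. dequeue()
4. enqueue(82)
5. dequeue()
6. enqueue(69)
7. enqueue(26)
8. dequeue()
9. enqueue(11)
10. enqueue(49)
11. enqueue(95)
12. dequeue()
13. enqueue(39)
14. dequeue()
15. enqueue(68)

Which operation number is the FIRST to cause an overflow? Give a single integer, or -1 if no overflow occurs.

Answer: 11

Derivation:
1. enqueue(36): size=1
2. enqueue(10): size=2
3. dequeue(): size=1
4. enqueue(82): size=2
5. dequeue(): size=1
6. enqueue(69): size=2
7. enqueue(26): size=3
8. dequeue(): size=2
9. enqueue(11): size=3
10. enqueue(49): size=4
11. enqueue(95): size=4=cap → OVERFLOW (fail)
12. dequeue(): size=3
13. enqueue(39): size=4
14. dequeue(): size=3
15. enqueue(68): size=4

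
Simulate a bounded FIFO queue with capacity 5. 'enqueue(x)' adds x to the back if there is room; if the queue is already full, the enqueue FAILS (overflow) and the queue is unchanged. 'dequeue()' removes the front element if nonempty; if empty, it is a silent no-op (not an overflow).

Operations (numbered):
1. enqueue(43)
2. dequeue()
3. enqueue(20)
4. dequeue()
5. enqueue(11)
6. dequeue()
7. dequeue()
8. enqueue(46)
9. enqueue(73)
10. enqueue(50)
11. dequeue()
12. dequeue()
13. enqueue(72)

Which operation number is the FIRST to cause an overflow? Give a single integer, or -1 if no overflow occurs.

Answer: -1

Derivation:
1. enqueue(43): size=1
2. dequeue(): size=0
3. enqueue(20): size=1
4. dequeue(): size=0
5. enqueue(11): size=1
6. dequeue(): size=0
7. dequeue(): empty, no-op, size=0
8. enqueue(46): size=1
9. enqueue(73): size=2
10. enqueue(50): size=3
11. dequeue(): size=2
12. dequeue(): size=1
13. enqueue(72): size=2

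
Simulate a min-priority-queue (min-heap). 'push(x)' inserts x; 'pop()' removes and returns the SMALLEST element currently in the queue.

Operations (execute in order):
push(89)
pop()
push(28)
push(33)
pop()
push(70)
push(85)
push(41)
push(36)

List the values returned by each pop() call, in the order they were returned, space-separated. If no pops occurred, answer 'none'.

Answer: 89 28

Derivation:
push(89): heap contents = [89]
pop() → 89: heap contents = []
push(28): heap contents = [28]
push(33): heap contents = [28, 33]
pop() → 28: heap contents = [33]
push(70): heap contents = [33, 70]
push(85): heap contents = [33, 70, 85]
push(41): heap contents = [33, 41, 70, 85]
push(36): heap contents = [33, 36, 41, 70, 85]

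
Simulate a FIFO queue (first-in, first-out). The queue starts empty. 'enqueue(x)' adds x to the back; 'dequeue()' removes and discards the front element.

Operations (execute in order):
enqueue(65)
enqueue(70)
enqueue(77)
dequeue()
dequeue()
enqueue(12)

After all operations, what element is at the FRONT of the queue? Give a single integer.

enqueue(65): queue = [65]
enqueue(70): queue = [65, 70]
enqueue(77): queue = [65, 70, 77]
dequeue(): queue = [70, 77]
dequeue(): queue = [77]
enqueue(12): queue = [77, 12]

Answer: 77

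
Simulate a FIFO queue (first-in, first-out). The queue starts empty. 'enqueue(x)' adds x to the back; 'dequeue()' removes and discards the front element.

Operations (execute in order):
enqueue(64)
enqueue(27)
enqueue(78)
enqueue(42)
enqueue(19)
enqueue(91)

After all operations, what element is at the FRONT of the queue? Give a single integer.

Answer: 64

Derivation:
enqueue(64): queue = [64]
enqueue(27): queue = [64, 27]
enqueue(78): queue = [64, 27, 78]
enqueue(42): queue = [64, 27, 78, 42]
enqueue(19): queue = [64, 27, 78, 42, 19]
enqueue(91): queue = [64, 27, 78, 42, 19, 91]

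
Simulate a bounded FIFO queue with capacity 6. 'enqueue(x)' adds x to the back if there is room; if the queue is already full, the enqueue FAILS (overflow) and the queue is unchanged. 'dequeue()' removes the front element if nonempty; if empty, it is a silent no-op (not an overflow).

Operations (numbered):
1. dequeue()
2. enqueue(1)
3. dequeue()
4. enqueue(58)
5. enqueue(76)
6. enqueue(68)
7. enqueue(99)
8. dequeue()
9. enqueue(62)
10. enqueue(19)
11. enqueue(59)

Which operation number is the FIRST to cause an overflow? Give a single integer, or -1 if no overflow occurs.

Answer: -1

Derivation:
1. dequeue(): empty, no-op, size=0
2. enqueue(1): size=1
3. dequeue(): size=0
4. enqueue(58): size=1
5. enqueue(76): size=2
6. enqueue(68): size=3
7. enqueue(99): size=4
8. dequeue(): size=3
9. enqueue(62): size=4
10. enqueue(19): size=5
11. enqueue(59): size=6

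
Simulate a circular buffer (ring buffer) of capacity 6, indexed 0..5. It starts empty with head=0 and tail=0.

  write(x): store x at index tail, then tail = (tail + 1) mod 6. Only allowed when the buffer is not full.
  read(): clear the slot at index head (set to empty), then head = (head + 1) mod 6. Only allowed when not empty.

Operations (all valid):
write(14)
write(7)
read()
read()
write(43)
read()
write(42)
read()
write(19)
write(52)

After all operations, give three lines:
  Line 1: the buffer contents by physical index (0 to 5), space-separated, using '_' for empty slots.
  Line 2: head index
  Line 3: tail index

write(14): buf=[14 _ _ _ _ _], head=0, tail=1, size=1
write(7): buf=[14 7 _ _ _ _], head=0, tail=2, size=2
read(): buf=[_ 7 _ _ _ _], head=1, tail=2, size=1
read(): buf=[_ _ _ _ _ _], head=2, tail=2, size=0
write(43): buf=[_ _ 43 _ _ _], head=2, tail=3, size=1
read(): buf=[_ _ _ _ _ _], head=3, tail=3, size=0
write(42): buf=[_ _ _ 42 _ _], head=3, tail=4, size=1
read(): buf=[_ _ _ _ _ _], head=4, tail=4, size=0
write(19): buf=[_ _ _ _ 19 _], head=4, tail=5, size=1
write(52): buf=[_ _ _ _ 19 52], head=4, tail=0, size=2

Answer: _ _ _ _ 19 52
4
0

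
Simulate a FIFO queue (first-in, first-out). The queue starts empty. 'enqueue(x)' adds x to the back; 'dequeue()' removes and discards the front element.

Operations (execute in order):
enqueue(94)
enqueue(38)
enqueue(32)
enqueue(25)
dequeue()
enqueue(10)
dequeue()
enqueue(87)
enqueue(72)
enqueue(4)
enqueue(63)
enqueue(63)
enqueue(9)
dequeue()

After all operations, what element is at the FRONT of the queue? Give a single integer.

enqueue(94): queue = [94]
enqueue(38): queue = [94, 38]
enqueue(32): queue = [94, 38, 32]
enqueue(25): queue = [94, 38, 32, 25]
dequeue(): queue = [38, 32, 25]
enqueue(10): queue = [38, 32, 25, 10]
dequeue(): queue = [32, 25, 10]
enqueue(87): queue = [32, 25, 10, 87]
enqueue(72): queue = [32, 25, 10, 87, 72]
enqueue(4): queue = [32, 25, 10, 87, 72, 4]
enqueue(63): queue = [32, 25, 10, 87, 72, 4, 63]
enqueue(63): queue = [32, 25, 10, 87, 72, 4, 63, 63]
enqueue(9): queue = [32, 25, 10, 87, 72, 4, 63, 63, 9]
dequeue(): queue = [25, 10, 87, 72, 4, 63, 63, 9]

Answer: 25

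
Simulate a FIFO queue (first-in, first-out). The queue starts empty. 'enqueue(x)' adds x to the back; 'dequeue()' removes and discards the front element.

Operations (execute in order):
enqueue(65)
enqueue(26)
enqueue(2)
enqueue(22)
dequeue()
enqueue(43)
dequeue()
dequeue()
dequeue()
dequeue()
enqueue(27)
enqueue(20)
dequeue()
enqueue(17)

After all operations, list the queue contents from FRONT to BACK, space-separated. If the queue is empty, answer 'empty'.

enqueue(65): [65]
enqueue(26): [65, 26]
enqueue(2): [65, 26, 2]
enqueue(22): [65, 26, 2, 22]
dequeue(): [26, 2, 22]
enqueue(43): [26, 2, 22, 43]
dequeue(): [2, 22, 43]
dequeue(): [22, 43]
dequeue(): [43]
dequeue(): []
enqueue(27): [27]
enqueue(20): [27, 20]
dequeue(): [20]
enqueue(17): [20, 17]

Answer: 20 17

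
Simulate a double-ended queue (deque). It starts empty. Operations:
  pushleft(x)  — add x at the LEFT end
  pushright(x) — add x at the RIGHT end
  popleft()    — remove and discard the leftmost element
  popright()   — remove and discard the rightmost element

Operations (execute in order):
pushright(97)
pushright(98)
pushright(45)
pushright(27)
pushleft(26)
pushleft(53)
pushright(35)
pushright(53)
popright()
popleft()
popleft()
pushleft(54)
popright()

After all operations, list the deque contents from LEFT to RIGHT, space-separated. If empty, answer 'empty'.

Answer: 54 97 98 45 27

Derivation:
pushright(97): [97]
pushright(98): [97, 98]
pushright(45): [97, 98, 45]
pushright(27): [97, 98, 45, 27]
pushleft(26): [26, 97, 98, 45, 27]
pushleft(53): [53, 26, 97, 98, 45, 27]
pushright(35): [53, 26, 97, 98, 45, 27, 35]
pushright(53): [53, 26, 97, 98, 45, 27, 35, 53]
popright(): [53, 26, 97, 98, 45, 27, 35]
popleft(): [26, 97, 98, 45, 27, 35]
popleft(): [97, 98, 45, 27, 35]
pushleft(54): [54, 97, 98, 45, 27, 35]
popright(): [54, 97, 98, 45, 27]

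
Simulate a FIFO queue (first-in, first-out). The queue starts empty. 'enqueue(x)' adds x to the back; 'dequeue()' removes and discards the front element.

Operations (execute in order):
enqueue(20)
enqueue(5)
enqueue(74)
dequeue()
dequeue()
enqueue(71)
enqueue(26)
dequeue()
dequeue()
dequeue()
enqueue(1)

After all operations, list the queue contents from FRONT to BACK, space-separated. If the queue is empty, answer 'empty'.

enqueue(20): [20]
enqueue(5): [20, 5]
enqueue(74): [20, 5, 74]
dequeue(): [5, 74]
dequeue(): [74]
enqueue(71): [74, 71]
enqueue(26): [74, 71, 26]
dequeue(): [71, 26]
dequeue(): [26]
dequeue(): []
enqueue(1): [1]

Answer: 1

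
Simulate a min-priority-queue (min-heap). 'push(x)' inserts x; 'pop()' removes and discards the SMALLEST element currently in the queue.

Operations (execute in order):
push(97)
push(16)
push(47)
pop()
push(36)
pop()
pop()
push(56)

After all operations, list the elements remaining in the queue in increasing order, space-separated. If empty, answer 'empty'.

Answer: 56 97

Derivation:
push(97): heap contents = [97]
push(16): heap contents = [16, 97]
push(47): heap contents = [16, 47, 97]
pop() → 16: heap contents = [47, 97]
push(36): heap contents = [36, 47, 97]
pop() → 36: heap contents = [47, 97]
pop() → 47: heap contents = [97]
push(56): heap contents = [56, 97]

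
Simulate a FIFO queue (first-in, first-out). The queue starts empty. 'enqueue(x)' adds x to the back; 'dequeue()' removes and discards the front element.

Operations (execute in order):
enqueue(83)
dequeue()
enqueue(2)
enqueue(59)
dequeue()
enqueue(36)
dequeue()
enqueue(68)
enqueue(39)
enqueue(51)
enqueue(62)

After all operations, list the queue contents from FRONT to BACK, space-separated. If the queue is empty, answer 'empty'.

enqueue(83): [83]
dequeue(): []
enqueue(2): [2]
enqueue(59): [2, 59]
dequeue(): [59]
enqueue(36): [59, 36]
dequeue(): [36]
enqueue(68): [36, 68]
enqueue(39): [36, 68, 39]
enqueue(51): [36, 68, 39, 51]
enqueue(62): [36, 68, 39, 51, 62]

Answer: 36 68 39 51 62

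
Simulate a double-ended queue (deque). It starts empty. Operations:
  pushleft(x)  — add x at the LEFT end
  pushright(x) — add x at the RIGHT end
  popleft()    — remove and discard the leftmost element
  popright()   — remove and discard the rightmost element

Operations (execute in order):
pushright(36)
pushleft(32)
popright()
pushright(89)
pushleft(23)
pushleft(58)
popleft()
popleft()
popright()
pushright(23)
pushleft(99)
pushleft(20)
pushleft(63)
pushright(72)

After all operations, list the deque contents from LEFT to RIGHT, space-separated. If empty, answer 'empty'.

pushright(36): [36]
pushleft(32): [32, 36]
popright(): [32]
pushright(89): [32, 89]
pushleft(23): [23, 32, 89]
pushleft(58): [58, 23, 32, 89]
popleft(): [23, 32, 89]
popleft(): [32, 89]
popright(): [32]
pushright(23): [32, 23]
pushleft(99): [99, 32, 23]
pushleft(20): [20, 99, 32, 23]
pushleft(63): [63, 20, 99, 32, 23]
pushright(72): [63, 20, 99, 32, 23, 72]

Answer: 63 20 99 32 23 72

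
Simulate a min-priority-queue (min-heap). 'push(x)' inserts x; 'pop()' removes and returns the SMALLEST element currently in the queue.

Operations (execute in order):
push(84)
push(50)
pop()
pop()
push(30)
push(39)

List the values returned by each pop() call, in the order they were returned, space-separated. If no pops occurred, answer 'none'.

push(84): heap contents = [84]
push(50): heap contents = [50, 84]
pop() → 50: heap contents = [84]
pop() → 84: heap contents = []
push(30): heap contents = [30]
push(39): heap contents = [30, 39]

Answer: 50 84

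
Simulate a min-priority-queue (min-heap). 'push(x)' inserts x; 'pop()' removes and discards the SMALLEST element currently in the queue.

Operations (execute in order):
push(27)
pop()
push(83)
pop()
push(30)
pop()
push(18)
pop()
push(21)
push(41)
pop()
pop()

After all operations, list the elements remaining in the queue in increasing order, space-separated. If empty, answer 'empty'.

Answer: empty

Derivation:
push(27): heap contents = [27]
pop() → 27: heap contents = []
push(83): heap contents = [83]
pop() → 83: heap contents = []
push(30): heap contents = [30]
pop() → 30: heap contents = []
push(18): heap contents = [18]
pop() → 18: heap contents = []
push(21): heap contents = [21]
push(41): heap contents = [21, 41]
pop() → 21: heap contents = [41]
pop() → 41: heap contents = []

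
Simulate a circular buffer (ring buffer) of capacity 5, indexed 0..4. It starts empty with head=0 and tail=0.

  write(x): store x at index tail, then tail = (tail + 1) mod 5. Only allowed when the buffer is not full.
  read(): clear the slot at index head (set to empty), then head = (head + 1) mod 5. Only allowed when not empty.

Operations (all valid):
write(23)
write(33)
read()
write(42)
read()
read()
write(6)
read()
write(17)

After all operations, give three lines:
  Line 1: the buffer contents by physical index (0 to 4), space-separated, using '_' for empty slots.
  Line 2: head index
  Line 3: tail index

write(23): buf=[23 _ _ _ _], head=0, tail=1, size=1
write(33): buf=[23 33 _ _ _], head=0, tail=2, size=2
read(): buf=[_ 33 _ _ _], head=1, tail=2, size=1
write(42): buf=[_ 33 42 _ _], head=1, tail=3, size=2
read(): buf=[_ _ 42 _ _], head=2, tail=3, size=1
read(): buf=[_ _ _ _ _], head=3, tail=3, size=0
write(6): buf=[_ _ _ 6 _], head=3, tail=4, size=1
read(): buf=[_ _ _ _ _], head=4, tail=4, size=0
write(17): buf=[_ _ _ _ 17], head=4, tail=0, size=1

Answer: _ _ _ _ 17
4
0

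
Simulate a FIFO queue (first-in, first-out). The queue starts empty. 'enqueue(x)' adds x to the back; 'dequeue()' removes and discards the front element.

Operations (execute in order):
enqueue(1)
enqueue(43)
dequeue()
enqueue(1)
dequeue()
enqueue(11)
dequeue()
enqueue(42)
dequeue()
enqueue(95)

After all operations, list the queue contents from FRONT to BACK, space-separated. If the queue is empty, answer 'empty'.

enqueue(1): [1]
enqueue(43): [1, 43]
dequeue(): [43]
enqueue(1): [43, 1]
dequeue(): [1]
enqueue(11): [1, 11]
dequeue(): [11]
enqueue(42): [11, 42]
dequeue(): [42]
enqueue(95): [42, 95]

Answer: 42 95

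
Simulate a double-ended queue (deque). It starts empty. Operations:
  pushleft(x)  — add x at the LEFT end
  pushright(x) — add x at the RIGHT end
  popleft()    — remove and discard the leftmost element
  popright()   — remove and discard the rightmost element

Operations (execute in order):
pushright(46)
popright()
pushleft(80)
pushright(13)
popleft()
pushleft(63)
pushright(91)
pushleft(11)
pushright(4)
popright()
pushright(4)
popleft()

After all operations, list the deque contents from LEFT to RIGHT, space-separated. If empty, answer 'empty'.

pushright(46): [46]
popright(): []
pushleft(80): [80]
pushright(13): [80, 13]
popleft(): [13]
pushleft(63): [63, 13]
pushright(91): [63, 13, 91]
pushleft(11): [11, 63, 13, 91]
pushright(4): [11, 63, 13, 91, 4]
popright(): [11, 63, 13, 91]
pushright(4): [11, 63, 13, 91, 4]
popleft(): [63, 13, 91, 4]

Answer: 63 13 91 4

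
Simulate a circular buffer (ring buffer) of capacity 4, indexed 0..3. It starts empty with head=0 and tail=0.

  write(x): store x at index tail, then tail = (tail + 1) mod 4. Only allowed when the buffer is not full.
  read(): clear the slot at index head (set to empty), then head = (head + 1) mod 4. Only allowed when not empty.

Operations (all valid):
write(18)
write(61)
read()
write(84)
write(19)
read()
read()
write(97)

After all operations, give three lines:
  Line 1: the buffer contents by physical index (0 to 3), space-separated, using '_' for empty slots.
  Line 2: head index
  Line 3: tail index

Answer: 97 _ _ 19
3
1

Derivation:
write(18): buf=[18 _ _ _], head=0, tail=1, size=1
write(61): buf=[18 61 _ _], head=0, tail=2, size=2
read(): buf=[_ 61 _ _], head=1, tail=2, size=1
write(84): buf=[_ 61 84 _], head=1, tail=3, size=2
write(19): buf=[_ 61 84 19], head=1, tail=0, size=3
read(): buf=[_ _ 84 19], head=2, tail=0, size=2
read(): buf=[_ _ _ 19], head=3, tail=0, size=1
write(97): buf=[97 _ _ 19], head=3, tail=1, size=2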